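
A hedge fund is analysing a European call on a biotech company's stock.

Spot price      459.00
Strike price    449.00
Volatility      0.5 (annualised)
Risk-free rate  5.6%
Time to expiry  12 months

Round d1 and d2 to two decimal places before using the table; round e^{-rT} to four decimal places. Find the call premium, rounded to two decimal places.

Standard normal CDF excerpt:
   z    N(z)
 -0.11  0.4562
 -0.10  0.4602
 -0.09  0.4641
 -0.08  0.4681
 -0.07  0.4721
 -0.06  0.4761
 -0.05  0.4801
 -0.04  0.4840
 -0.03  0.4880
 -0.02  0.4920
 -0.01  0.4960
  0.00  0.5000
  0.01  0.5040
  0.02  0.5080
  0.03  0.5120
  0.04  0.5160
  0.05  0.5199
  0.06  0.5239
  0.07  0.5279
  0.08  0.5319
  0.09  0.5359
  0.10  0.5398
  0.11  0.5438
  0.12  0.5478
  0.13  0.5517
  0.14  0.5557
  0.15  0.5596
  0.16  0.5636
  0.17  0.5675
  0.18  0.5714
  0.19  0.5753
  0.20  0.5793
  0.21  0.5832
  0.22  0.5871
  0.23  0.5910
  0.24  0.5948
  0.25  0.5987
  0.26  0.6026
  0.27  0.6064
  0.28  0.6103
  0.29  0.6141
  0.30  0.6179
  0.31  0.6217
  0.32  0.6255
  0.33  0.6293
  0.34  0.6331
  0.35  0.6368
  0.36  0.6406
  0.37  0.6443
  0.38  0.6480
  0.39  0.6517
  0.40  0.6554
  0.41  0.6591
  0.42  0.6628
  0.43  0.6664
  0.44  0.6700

σ√T = 0.5 × 1.0000 = 0.5000
d₁ = [ln(459/449) + (0.056 + 0.5²/2)·1] / 0.5000 = [0.0220 + 0.1810] / 0.5000 = 0.4061 ⇒ 0.41
d₂ = d₁ − σ√T = 0.4061 − 0.5000 = -0.0939 ⇒ -0.09
e^(−rT) = e^(−0.056·1) = 0.9455
C = 459·N(0.41) − 449·0.9455·N(-0.09) = 459·0.6591 − 449·0.9455·0.4641 = 302.5269 − 197.0241 = 105.5028

105.50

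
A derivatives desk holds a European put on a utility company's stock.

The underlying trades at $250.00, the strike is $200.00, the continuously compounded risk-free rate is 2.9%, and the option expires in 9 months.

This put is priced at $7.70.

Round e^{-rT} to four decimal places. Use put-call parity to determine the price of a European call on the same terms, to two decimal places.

exp(−rT) = exp(−0.029·0.75) = 0.9785
Put-call parity: C − P = S − K·e^(−rT) = 250 − 200·0.9785 = 250 − 195.7000 = 54.3000
C = P + (C − P) = 7.70 + (54.3000) = 62.0000

$62.00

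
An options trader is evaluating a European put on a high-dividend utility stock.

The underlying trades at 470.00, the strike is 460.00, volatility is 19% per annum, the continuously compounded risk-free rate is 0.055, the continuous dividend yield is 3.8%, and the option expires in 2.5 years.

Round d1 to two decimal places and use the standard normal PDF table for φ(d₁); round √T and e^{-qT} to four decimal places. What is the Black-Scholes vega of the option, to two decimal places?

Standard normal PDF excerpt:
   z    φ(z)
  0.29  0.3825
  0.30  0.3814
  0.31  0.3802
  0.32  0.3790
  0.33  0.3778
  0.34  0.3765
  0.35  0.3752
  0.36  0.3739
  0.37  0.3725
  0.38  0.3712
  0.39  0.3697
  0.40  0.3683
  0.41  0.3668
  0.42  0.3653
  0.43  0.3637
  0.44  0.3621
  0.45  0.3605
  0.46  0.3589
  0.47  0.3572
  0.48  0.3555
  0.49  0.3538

σ√T = 0.19·√2.5 = 0.3004
ln(S/K) + (r − q + σ²/2)T = ln(470/460) + (0.055 − 0.038 + 0.19²/2)·2.5 = 0.0215 + 0.0876 = 0.1091
d₁ = 0.1091 / 0.3004 = 0.3633 which rounds to 0.36
√T = √2.5 = 1.5811
φ(d₁) = φ(0.36) = 0.3739
e^(−qT) = e^(−0.038·2.5) = 0.9094
vega = S·e^(−qT)·φ(d₁)·√T = 470·0.9094·0.3739·1.5811 = 252.6781

252.68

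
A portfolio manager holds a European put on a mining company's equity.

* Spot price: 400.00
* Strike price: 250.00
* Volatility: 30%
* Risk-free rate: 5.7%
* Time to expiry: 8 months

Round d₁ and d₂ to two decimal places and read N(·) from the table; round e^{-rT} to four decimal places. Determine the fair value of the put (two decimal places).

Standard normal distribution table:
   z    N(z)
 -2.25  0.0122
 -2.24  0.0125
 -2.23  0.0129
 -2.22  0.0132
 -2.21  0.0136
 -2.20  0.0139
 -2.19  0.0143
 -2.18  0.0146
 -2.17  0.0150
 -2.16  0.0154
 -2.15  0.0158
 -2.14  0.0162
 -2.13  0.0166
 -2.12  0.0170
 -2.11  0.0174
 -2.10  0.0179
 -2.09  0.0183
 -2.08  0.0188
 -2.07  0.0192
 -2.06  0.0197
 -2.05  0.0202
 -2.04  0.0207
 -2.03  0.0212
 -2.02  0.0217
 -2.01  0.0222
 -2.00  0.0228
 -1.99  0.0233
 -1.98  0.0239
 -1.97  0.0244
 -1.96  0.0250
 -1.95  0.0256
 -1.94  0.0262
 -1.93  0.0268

0.60

T = 0.6667;  σ√T = 0.2449
d₁ = [ln(400/250) + (0.057 + ½·0.3²)·0.6667] / (σ√T) = (0.4700 + 0.0680) / 0.2449 = 2.1964 → 2.20
d₂ = 2.1964 − 0.2449 = 1.9514 → 1.95
e^(−rT) = e^(−0.057·0.6667) = 0.9627
N(−d₂) = N(-1.95) = 0.0256;  N(−d₁) = N(-2.20) = 0.0139
P = 250·0.9627·0.0256 − 400·0.0139 = 6.1613 − 5.5600 = 0.6013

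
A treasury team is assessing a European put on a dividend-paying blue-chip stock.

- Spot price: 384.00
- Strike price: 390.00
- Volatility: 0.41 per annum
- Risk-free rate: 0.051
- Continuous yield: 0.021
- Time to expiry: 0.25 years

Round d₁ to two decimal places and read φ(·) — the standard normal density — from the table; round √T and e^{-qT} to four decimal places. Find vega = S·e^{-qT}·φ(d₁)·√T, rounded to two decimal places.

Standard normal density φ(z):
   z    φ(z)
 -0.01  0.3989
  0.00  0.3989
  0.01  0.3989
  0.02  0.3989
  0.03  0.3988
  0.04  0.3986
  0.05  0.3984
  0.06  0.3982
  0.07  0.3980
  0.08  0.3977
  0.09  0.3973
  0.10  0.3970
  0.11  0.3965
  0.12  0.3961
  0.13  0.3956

76.06

T = 0.25;  σ√T = 0.2050
d₁ = [ln(384/390) + (0.051 − 0.021 + 0.41²/2)·0.25] / 0.2050 = [-0.0155 + 0.0285] / 0.2050 = 0.0635 → 0.06
√T = √0.25 = 0.5000
φ(d₁) = φ(0.06) = 0.3982
exp(−qT) = exp(−0.021·0.25) = 0.9948
vega = S·exp(−qT)·φ(d₁)·√T = 384·0.9948·0.3982·0.5000 = 76.0568
(Vega is the same for a European call and put with the same parameters.)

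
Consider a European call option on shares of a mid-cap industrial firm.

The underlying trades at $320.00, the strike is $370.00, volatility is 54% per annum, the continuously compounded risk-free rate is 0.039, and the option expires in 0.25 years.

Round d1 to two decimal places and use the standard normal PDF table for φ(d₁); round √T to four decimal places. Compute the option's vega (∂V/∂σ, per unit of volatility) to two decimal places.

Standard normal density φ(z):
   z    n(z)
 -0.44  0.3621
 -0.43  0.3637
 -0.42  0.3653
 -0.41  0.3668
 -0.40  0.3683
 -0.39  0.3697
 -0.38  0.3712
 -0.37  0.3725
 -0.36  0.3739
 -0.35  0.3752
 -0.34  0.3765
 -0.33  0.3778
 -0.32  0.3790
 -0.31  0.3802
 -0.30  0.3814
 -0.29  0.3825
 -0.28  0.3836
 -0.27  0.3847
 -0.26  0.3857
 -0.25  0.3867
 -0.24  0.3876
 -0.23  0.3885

59.60

σ√T = 0.54·√0.25 = 0.2700
ln(S/K) + (r + σ²/2)T = ln(320/370) + (0.039 + 0.54²/2)·0.25 = -0.1452 + 0.0462 = -0.0990
d₁ = -0.0990 / 0.2700 = -0.3666 which rounds to -0.37
√T = √0.25 = 0.5000
φ(d₁) = φ(-0.37) = 0.3725
vega = S·φ(d₁)·√T = 320·0.3725·0.5000 = 59.6000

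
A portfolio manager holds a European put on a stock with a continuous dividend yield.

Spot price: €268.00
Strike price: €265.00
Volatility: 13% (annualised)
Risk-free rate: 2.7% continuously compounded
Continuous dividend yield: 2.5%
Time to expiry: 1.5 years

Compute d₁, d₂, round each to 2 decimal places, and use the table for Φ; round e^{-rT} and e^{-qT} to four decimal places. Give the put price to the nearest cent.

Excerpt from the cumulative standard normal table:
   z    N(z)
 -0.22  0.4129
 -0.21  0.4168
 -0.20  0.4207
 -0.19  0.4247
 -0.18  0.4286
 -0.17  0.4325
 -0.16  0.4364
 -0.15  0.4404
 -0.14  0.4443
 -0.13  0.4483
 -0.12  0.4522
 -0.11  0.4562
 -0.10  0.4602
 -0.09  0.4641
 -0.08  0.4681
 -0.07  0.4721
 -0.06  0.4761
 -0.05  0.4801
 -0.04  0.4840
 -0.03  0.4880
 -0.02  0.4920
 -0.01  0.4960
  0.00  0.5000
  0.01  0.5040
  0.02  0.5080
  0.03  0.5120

σ√T = 0.13 × 1.2247 = 0.1592
d₁ = [ln(268/265) + (0.027 − 0.025 + ½·0.13²)·1.5] / (σ√T) = (0.0113 + 0.0157) / 0.1592 = 0.1692 → 0.17
d₂ = 0.1692 − 0.1592 = 0.0099 → 0.01
e^(−qT) = e^(−0.025·1.5) = 0.9632;  e^(−rT) = e^(−0.027·1.5) = 0.9603
N(−d₂) = N(-0.01) = 0.4960;  N(−d₁) = N(-0.17) = 0.4325
P = 265·0.9603·0.4960 − 268·0.9632·0.4325 = 126.2218 − 111.6445 = 14.5773

€14.58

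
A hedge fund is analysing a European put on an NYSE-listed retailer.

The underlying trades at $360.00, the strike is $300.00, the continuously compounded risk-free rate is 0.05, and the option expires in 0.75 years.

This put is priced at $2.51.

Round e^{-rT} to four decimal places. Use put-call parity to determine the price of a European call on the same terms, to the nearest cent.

$73.55

e^(−rT) = e^(−0.05·0.75) = 0.9632
Put-call parity: C − P = S − K·e^(−rT) = 360 − 300·0.9632 = 360 − 288.9600 = 71.0400
C = P + (C − P) = 2.51 + (71.0400) = 73.5500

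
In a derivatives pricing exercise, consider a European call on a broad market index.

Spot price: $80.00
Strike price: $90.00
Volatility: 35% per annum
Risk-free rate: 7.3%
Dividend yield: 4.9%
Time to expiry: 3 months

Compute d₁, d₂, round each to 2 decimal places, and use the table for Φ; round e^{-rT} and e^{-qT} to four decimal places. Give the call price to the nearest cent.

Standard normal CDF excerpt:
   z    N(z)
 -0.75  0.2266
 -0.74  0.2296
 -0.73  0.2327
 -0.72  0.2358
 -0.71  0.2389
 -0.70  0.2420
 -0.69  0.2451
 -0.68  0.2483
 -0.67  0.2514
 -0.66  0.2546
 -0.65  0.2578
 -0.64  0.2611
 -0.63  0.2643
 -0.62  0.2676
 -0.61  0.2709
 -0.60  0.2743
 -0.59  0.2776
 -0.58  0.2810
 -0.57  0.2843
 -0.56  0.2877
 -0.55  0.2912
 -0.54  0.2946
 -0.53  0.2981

$2.45

σ√T = 0.35·√0.25 = 0.1750
d₁ = [ln(80/90) + (0.073 − 0.049 + 0.35²/2)·0.25] / 0.1750 = [-0.1178 + 0.0213] / 0.1750 = -0.5513 ⇒ -0.55
d₂ = d₁ − σ√T = -0.5513 − 0.1750 = -0.7263 ⇒ -0.73
e^(−qT) = e^(−0.049·0.25) = 0.9878;  e^(−rT) = e^(−0.073·0.25) = 0.9819
N(d₁) = N(-0.55) = 0.2912;  N(d₂) = N(-0.73) = 0.2327
C = 80·0.9878·0.2912 − 90·0.9819·0.2327 = 23.0118 − 20.5639 = 2.4479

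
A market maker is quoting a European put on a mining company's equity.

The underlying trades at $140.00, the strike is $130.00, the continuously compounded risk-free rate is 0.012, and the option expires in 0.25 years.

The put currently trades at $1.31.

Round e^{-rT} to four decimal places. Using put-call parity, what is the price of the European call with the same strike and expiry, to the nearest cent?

$11.70

e^(−rT) = e^(−0.012·0.25) = 0.9970
Put-call parity: C − P = S − K·e^(−rT) = 140 − 130·0.9970 = 140 − 129.6100 = 10.3900
C = P + (C − P) = 1.31 + (10.3900) = 11.7000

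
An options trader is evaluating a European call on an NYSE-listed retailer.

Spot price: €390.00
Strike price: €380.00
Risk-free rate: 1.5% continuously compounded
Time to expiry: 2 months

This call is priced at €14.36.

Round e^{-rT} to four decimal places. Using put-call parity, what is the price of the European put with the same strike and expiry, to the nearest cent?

e^(−rT) = e^(−0.015·0.1667) = 0.9975
Put-call parity: C − P = S − K·e^(−rT) = 390 − 380·0.9975 = 390 − 379.0500 = 10.9500
P = C − (C − P) = 14.36 − (10.9500) = 3.4100

€3.41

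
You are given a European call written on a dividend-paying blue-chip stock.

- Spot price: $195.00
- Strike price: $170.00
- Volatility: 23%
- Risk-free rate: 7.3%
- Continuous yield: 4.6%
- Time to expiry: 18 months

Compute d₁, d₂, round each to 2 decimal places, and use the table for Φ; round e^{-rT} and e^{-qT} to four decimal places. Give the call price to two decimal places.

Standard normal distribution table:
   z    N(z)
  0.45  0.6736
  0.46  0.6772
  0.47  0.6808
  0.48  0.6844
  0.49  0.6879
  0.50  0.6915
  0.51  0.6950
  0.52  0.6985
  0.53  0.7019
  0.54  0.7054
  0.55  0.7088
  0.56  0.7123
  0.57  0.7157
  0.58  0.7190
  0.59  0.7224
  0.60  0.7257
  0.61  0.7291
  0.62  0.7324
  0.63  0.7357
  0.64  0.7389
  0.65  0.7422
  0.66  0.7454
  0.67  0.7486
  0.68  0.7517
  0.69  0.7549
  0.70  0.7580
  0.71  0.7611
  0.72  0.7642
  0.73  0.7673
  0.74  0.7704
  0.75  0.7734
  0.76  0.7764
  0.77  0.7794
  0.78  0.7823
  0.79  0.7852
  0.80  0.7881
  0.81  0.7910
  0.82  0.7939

σ√T = 0.23 × 1.2247 = 0.2817
d₁ = [ln(195/170) + (0.073 − 0.046 + 0.23²/2)·1.5] / 0.2817 = [0.1372 + 0.0802] / 0.2817 = 0.7717 ≈ 0.77
d₂ = d₁ − σ√T = 0.7717 − 0.2817 = 0.4900 ≈ 0.49
e^(−qT) = e^(−0.046·1.5) = 0.9333;  e^(−rT) = e^(−0.073·1.5) = 0.8963
N(d₁) = N(0.77) = 0.7794;  N(d₂) = N(0.49) = 0.6879
C = 195·0.9333·0.7794 − 170·0.8963·0.6879 = 141.8457 − 104.8160 = 37.0297

$37.03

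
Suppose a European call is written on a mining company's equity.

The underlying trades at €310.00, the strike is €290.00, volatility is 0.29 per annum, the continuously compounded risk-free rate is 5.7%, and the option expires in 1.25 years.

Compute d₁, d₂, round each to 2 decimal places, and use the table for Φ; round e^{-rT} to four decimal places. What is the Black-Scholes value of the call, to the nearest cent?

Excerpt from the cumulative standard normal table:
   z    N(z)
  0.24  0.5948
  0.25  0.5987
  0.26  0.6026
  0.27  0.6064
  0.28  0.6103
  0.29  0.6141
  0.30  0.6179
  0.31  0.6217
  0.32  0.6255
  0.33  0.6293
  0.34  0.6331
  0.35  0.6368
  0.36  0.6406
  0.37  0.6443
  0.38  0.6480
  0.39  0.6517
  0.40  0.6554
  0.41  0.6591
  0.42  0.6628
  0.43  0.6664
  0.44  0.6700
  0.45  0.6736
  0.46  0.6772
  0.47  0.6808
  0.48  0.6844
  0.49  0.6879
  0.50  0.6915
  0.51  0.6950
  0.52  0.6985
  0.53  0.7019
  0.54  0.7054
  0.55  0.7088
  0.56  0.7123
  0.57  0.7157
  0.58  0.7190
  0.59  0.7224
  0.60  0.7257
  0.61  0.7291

€61.21

σ√T = 0.29 × 1.1180 = 0.3242
d₁ = [ln(310/290) + (0.057 + 0.29²/2)·1.25] / 0.3242 = [0.0667 + 0.1238] / 0.3242 = 0.5876 which rounds to 0.59
d₂ = d₁ − σ√T = 0.5876 − 0.3242 = 0.2633 which rounds to 0.26
exp(−rT) = exp(−0.057·1.25) = 0.9312
N(d₁) = N(0.59) = 0.7224;  N(d₂) = N(0.26) = 0.6026
C = 310·0.7224 − 290·0.9312·0.6026 = 223.9440 − 162.7309 = 61.2131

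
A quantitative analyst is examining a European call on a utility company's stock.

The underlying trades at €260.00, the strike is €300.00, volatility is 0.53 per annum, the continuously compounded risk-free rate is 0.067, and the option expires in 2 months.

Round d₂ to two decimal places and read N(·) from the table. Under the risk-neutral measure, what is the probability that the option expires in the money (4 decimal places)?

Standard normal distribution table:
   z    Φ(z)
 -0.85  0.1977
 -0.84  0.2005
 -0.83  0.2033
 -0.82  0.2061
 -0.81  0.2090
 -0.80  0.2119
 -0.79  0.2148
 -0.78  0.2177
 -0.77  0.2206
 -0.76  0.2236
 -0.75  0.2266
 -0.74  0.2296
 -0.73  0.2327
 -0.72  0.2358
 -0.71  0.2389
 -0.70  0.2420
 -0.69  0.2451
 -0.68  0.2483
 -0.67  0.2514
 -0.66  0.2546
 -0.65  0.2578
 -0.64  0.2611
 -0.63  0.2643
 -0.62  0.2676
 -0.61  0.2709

0.2358

σ√T = 0.53 × 0.4082 = 0.2164
d₁ = [ln(260/300) + (0.067 + 0.53²/2)·0.1667] / 0.2164 = [-0.1431 + 0.0346] / 0.2164 = -0.5016 → -0.50
d₂ = d₁ − σ√T = -0.5016 − 0.2164 = -0.7179 → -0.72
Pr(exercise) under Q = N(d₂) = 0.2358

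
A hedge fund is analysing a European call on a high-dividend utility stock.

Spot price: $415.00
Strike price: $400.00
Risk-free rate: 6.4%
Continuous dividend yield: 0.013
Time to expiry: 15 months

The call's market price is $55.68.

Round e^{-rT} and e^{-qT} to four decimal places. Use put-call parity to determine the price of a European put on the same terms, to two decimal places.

e^(−qT) = e^(−0.013·1.25) = 0.9839;  e^(−rT) = e^(−0.064·1.25) = 0.9231
Put-call parity: C − P = S·e^(−qT) − K·e^(−rT) = 415·0.9839 − 400·0.9231 = 408.3185 − 369.2400 = 39.0785
P = C − (C − P) = 55.68 − (39.0785) = 16.6015

$16.60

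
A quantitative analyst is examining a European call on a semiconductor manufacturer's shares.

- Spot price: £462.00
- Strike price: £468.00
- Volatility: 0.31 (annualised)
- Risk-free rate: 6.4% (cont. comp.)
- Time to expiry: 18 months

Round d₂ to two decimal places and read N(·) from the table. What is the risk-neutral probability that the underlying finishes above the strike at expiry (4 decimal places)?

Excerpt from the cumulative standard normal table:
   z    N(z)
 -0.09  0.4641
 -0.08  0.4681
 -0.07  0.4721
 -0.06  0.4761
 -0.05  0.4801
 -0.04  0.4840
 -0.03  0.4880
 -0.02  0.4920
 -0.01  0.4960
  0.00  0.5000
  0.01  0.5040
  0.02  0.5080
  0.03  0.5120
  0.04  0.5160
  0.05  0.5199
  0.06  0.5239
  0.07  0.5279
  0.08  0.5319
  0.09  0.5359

0.5120

T = 1.5;  σ√T = 0.3797
d₁ = [ln(462/468) + (0.064 + ½·0.31²)·1.5] / (σ√T) = (-0.0129 + 0.1681) / 0.3797 = 0.4087 → 0.41
d₂ = 0.4087 − 0.3797 = 0.0290 → 0.03
Pr(exercise) under Q = N(d₂) = 0.5120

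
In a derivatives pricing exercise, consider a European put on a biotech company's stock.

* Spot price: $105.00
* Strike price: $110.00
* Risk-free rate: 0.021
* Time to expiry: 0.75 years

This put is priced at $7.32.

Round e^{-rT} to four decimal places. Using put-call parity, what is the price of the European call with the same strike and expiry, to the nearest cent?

$4.04

exp(−rT) = exp(−0.021·0.75) = 0.9844
Put-call parity: C − P = S − K·e^(−rT) = 105 − 110·0.9844 = 105 − 108.2840 = -3.2840
C = P + (C − P) = 7.32 + (-3.2840) = 4.0360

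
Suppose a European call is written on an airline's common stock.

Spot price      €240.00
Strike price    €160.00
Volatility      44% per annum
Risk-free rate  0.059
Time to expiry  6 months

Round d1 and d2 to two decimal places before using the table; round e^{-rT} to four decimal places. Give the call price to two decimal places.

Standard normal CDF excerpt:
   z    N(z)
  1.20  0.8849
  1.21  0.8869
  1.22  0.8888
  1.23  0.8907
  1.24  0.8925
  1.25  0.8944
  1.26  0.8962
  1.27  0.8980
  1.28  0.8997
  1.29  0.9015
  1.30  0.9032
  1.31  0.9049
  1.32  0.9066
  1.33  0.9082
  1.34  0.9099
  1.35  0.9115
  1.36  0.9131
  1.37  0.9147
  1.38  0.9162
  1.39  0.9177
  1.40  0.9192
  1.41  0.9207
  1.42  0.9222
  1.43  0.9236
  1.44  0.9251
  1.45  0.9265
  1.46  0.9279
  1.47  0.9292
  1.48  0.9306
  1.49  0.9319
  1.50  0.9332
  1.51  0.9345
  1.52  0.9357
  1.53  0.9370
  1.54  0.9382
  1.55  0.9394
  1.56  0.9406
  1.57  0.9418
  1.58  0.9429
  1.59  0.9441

T = 0.5;  σ√T = 0.3111
d₁ = [ln(240/160) + (0.059 + ½·0.44²)·0.5] / (σ√T) = (0.4055 + 0.0779) / 0.3111 = 1.5536 → 1.55
d₂ = 1.5536 − 0.3111 = 1.2425 → 1.24
exp(−rT) = exp(−0.059·0.5) = 0.9709
C = 240·N(1.55) − 160·0.9709·N(1.24) = 240·0.9394 − 160·0.9709·0.8925 = 225.4560 − 138.6445 = 86.8115

€86.81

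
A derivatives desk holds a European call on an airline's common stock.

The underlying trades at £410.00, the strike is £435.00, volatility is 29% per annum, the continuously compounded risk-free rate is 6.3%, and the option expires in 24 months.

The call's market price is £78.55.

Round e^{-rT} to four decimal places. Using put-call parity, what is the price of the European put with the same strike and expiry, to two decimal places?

exp(−rT) = exp(−0.063·2) = 0.8816
Put-call parity: C − P = S − K·e^(−rT) = 410 − 435·0.8816 = 410 − 383.4960 = 26.5040
P = C − (C − P) = 78.55 − (26.5040) = 52.0460

£52.05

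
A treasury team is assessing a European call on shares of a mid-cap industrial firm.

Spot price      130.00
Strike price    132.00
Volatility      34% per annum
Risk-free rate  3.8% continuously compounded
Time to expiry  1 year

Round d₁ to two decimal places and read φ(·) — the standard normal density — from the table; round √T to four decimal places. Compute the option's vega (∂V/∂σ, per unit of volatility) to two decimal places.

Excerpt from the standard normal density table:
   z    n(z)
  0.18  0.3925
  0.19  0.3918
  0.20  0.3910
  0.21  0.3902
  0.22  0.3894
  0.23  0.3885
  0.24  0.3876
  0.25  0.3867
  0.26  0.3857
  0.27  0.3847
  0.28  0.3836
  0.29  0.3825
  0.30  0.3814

50.39

T = 1;  σ√T = 0.3400
d₁ = [ln(130/132) + (0.038 + 0.34²/2)·1] / 0.3400 = [-0.0153 + 0.0958] / 0.3400 = 0.2369 ⇒ 0.24
√T = √1 = 1.0000
φ(d₁) = φ(0.24) = 0.3876
vega = S·φ(d₁)·√T = 130·0.3876·1.0000 = 50.3880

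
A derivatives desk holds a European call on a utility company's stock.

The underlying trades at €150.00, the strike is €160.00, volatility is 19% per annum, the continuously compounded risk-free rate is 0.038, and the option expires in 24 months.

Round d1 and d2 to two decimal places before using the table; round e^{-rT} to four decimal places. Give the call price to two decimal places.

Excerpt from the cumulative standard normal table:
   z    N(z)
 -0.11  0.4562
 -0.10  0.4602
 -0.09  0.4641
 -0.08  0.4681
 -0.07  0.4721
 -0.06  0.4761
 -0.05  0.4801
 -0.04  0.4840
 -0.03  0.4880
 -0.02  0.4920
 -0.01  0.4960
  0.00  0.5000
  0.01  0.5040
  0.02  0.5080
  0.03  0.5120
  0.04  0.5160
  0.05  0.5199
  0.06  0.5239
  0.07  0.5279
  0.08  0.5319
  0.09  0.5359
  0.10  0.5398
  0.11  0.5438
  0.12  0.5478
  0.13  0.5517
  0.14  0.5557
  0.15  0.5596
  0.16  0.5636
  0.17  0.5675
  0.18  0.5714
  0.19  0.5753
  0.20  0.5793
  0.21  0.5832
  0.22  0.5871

€16.89

σ√T = 0.19·√2 = 0.2687
d₁ = [ln(150/160) + (0.038 + 0.19²/2)·2] / 0.2687 = [-0.0645 + 0.1121] / 0.2687 = 0.1770 which rounds to 0.18
d₂ = d₁ − σ√T = 0.1770 − 0.2687 = -0.0917 which rounds to -0.09
e^(−rT) = e^(−0.038·2) = 0.9268
C = 150·N(0.18) − 160·0.9268·N(-0.09) = 150·0.5714 − 160·0.9268·0.4641 = 85.7100 − 68.8205 = 16.8895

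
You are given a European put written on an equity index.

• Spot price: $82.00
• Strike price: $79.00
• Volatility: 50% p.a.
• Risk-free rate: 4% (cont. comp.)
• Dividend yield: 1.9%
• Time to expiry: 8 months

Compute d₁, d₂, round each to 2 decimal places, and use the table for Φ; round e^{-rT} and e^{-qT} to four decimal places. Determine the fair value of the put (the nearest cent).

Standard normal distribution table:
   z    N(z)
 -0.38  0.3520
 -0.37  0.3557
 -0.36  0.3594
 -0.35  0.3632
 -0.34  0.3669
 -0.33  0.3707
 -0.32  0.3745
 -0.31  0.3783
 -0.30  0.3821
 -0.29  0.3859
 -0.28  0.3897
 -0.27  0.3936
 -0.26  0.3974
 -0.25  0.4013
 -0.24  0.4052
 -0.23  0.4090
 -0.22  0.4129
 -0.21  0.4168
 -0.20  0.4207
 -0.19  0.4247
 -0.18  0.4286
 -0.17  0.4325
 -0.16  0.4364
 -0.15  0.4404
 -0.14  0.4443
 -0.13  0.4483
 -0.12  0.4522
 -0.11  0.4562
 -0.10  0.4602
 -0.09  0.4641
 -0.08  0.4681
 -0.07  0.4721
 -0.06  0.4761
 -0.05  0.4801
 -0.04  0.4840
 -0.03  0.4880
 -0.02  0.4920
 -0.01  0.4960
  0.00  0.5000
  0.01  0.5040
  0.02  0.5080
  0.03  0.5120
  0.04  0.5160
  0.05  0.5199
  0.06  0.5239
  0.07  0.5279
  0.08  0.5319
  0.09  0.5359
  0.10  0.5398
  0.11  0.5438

σ√T = 0.5 × 0.8165 = 0.4082
d₁ = [ln(82/79) + (0.04 − 0.019 + ½·0.5²)·0.6667] / (σ√T) = (0.0373 + 0.0973) / 0.4082 = 0.3297 which rounds to 0.33
d₂ = 0.3297 − 0.4082 = -0.0785 which rounds to -0.08
e^(−qT) = e^(−0.019·0.6667) = 0.9874;  e^(−rT) = e^(−0.04·0.6667) = 0.9737
N(−d₂) = N(0.08) = 0.5319;  N(−d₁) = N(-0.33) = 0.3707
P = 79·0.9737·0.5319 − 82·0.9874·0.3707 = 40.9150 − 30.0144 = 10.9006

$10.90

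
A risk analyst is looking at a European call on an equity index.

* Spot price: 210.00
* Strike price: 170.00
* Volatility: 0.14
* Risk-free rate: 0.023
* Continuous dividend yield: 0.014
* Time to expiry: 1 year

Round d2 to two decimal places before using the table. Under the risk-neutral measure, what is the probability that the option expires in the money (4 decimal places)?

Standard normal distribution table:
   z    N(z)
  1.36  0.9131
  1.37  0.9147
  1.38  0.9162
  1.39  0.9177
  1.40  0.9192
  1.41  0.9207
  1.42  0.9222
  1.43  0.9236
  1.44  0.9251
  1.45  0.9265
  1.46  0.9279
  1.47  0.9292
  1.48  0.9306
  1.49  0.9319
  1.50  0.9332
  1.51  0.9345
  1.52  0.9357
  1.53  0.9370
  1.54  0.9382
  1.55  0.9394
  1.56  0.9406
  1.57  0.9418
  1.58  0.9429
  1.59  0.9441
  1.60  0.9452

σ√T = 0.14·√1 = 0.1400
ln(S/K) + (r − q + σ²/2)T = ln(210/170) + (0.023 − 0.014 + 0.14²/2)·1 = 0.2113 + 0.0188 = 0.2301
d₁ = 0.2301 / 0.1400 = 1.6436 ≈ 1.64
d₂ = d₁ − σ√T = 1.6436 − 0.1400 = 1.5036 ≈ 1.50
Risk-neutral Pr[S_T > K] = N(d₂) = N(1.50) = 0.9332

0.9332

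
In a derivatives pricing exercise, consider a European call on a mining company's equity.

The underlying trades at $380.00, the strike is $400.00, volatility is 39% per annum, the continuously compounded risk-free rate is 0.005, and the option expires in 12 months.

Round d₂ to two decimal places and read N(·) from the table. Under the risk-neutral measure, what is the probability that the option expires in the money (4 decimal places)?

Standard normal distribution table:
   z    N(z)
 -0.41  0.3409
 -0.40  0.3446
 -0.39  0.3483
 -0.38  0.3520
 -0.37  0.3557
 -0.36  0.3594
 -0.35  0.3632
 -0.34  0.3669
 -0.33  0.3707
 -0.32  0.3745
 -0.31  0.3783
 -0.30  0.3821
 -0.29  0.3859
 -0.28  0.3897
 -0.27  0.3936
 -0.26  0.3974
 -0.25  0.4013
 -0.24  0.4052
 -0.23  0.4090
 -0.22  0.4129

σ√T = 0.39·√1 = 0.3900
d₁ = [ln(380/400) + (0.005 + 0.39²/2)·1] / 0.3900 = [-0.0513 + 0.0811] / 0.3900 = 0.0763 which rounds to 0.08
d₂ = d₁ − σ√T = 0.0763 − 0.3900 = -0.3137 which rounds to -0.31
Risk-neutral Pr[S_T > K] = N(d₂) = N(-0.31) = 0.3783

0.3783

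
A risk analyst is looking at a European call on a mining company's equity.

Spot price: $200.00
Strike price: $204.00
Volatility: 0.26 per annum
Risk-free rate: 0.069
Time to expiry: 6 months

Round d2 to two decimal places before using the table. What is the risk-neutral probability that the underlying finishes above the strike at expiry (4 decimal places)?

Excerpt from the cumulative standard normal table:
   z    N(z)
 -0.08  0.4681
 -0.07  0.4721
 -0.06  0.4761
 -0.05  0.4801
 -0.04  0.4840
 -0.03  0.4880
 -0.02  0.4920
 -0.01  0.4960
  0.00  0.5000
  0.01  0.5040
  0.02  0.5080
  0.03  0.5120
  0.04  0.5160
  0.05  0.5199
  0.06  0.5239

0.4960

T = 0.5;  σ√T = 0.1838
ln(S/K) + (r + σ²/2)T = ln(200/204) + (0.069 + 0.26²/2)·0.5 = -0.0198 + 0.0514 = 0.0316
d₁ = 0.0316 / 0.1838 = 0.1719 ⇒ 0.17
d₂ = d₁ − σ√T = 0.1719 − 0.1838 = -0.0120 ⇒ -0.01
Pr(exercise) under Q = N(d₂) = 0.4960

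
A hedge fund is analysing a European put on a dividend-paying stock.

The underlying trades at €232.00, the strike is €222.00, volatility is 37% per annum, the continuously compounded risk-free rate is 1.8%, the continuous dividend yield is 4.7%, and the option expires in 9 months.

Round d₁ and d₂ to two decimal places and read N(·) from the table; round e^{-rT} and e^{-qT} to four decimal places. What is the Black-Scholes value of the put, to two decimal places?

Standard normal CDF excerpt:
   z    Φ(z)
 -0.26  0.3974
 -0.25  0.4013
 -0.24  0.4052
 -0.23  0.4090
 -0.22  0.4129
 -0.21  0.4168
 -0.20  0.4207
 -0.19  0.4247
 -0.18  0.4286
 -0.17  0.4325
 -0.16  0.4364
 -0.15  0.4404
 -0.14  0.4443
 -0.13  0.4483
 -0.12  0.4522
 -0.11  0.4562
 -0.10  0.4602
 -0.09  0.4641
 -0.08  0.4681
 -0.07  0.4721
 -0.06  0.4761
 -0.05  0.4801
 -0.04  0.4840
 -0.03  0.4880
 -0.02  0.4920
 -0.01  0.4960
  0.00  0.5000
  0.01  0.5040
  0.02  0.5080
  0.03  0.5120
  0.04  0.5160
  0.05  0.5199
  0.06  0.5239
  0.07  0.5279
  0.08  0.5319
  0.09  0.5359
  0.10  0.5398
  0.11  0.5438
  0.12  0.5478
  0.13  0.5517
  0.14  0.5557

€25.77

σ√T = 0.37·√0.75 = 0.3204
d₁ = [ln(232/222) + (0.018 − 0.047 + 0.37²/2)·0.75] / 0.3204 = [0.0441 + 0.0296] / 0.3204 = 0.2298 ⇒ 0.23
d₂ = d₁ − σ√T = 0.2298 − 0.3204 = -0.0906 ⇒ -0.09
exp(−qT) = exp(−0.047·0.75) = 0.9654;  exp(−rT) = exp(−0.018·0.75) = 0.9866
P = 222·0.9866·N(0.09) − 232·0.9654·N(-0.23) = 222·0.9866·0.5359 − 232·0.9654·0.4090 = 117.3756 − 91.6049 = 25.7707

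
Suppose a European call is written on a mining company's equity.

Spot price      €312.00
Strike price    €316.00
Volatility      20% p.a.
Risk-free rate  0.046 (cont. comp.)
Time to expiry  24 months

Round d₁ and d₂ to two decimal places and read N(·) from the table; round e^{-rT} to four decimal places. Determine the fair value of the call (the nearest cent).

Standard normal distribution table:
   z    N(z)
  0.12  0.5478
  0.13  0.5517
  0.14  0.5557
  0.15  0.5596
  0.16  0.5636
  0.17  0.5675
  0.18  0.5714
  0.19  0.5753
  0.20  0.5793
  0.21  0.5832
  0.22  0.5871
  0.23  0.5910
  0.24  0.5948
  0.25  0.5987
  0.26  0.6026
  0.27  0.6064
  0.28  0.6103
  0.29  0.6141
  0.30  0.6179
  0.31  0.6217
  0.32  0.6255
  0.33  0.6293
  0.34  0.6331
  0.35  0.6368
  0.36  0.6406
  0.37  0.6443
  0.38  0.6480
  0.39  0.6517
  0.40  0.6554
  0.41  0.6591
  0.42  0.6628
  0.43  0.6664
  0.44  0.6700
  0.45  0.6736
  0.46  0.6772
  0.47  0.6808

T = 2;  σ√T = 0.2828
d₁ = [ln(312/316) + (0.046 + 0.2²/2)·2] / 0.2828 = [-0.0127 + 0.1320] / 0.2828 = 0.4217 which rounds to 0.42
d₂ = d₁ − σ√T = 0.4217 − 0.2828 = 0.1388 which rounds to 0.14
e^(−rT) = e^(−0.046·2) = 0.9121
C = 312·N(0.42) − 316·0.9121·N(0.14) = 312·0.6628 − 316·0.9121·0.5557 = 206.7936 − 160.1659 = 46.6277

€46.63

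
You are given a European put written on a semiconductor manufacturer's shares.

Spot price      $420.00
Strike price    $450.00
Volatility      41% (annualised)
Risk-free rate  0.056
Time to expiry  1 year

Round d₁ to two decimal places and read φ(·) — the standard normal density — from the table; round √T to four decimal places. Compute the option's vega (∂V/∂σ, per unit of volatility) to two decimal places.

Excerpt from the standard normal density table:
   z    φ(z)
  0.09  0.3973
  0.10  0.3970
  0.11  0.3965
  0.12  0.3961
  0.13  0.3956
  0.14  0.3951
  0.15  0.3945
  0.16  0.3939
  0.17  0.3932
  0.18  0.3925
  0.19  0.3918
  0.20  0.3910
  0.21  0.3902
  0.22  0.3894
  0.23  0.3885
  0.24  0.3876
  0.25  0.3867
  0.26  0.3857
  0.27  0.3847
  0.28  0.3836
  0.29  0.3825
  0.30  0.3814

165.14

T = 1;  σ√T = 0.4100
d₁ = [ln(420/450) + (0.056 + ½·0.41²)·1] / (σ√T) = (-0.0690 + 0.1400) / 0.4100 = 0.1733 ⇒ 0.17
√T = √1 = 1.0000
φ(d₁) = φ(0.17) = 0.3932
vega = S·φ(d₁)·√T = 420·0.3932·1.0000 = 165.1440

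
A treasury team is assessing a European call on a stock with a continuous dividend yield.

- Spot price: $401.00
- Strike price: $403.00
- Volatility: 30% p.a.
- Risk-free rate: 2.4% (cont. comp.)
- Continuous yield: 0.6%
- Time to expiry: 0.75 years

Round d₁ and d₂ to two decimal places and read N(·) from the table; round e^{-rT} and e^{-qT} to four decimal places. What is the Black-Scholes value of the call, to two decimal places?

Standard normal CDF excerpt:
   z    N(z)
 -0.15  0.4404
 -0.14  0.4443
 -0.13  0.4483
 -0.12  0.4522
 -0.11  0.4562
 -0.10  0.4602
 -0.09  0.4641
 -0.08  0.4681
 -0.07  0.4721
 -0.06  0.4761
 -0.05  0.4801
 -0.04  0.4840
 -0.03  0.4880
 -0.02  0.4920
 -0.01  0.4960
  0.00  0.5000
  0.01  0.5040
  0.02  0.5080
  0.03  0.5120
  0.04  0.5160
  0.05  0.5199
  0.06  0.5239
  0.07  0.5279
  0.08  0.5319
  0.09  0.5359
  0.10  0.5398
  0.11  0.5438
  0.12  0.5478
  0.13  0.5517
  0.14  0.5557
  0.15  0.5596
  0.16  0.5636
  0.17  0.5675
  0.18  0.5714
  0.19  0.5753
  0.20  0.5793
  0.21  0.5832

T = 0.75;  σ√T = 0.2598
d₁ = [ln(401/403) + (0.024 − 0.006 + 0.3²/2)·0.75] / 0.2598 = [-0.0050 + 0.0473] / 0.2598 = 0.1627 which rounds to 0.16
d₂ = d₁ − σ√T = 0.1627 − 0.2598 = -0.0971 which rounds to -0.10
exp(−qT) = exp(−0.006·0.75) = 0.9955;  exp(−rT) = exp(−0.024·0.75) = 0.9822
N(d₁) = N(0.16) = 0.5636;  N(d₂) = N(-0.10) = 0.4602
C = 401·0.9955·0.5636 − 403·0.9822·0.4602 = 224.9866 − 182.1594 = 42.8272

$42.83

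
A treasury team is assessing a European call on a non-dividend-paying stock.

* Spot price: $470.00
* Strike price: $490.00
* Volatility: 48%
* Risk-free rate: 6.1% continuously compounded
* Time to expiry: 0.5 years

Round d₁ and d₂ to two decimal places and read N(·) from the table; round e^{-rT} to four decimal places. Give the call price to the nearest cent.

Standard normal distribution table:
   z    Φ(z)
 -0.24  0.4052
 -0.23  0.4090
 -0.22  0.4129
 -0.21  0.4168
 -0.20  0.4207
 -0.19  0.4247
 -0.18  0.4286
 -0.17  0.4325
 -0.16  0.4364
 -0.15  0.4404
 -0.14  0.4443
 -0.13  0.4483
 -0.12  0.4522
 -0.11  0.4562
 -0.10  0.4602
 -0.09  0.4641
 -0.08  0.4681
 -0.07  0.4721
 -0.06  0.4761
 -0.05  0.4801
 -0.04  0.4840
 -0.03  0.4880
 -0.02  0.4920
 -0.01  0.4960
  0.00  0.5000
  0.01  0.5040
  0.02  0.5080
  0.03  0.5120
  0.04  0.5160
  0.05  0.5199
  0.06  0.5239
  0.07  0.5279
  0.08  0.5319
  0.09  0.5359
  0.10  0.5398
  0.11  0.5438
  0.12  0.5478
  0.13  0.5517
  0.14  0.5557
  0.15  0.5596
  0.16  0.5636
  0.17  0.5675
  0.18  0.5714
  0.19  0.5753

σ√T = 0.48 × 0.7071 = 0.3394
d₁ = [ln(470/490) + (0.061 + 0.48²/2)·0.5] / 0.3394 = [-0.0417 + 0.0881] / 0.3394 = 0.1368 ≈ 0.14
d₂ = d₁ − σ√T = 0.1368 − 0.3394 = -0.2026 ≈ -0.20
e^(−rT) = e^(−0.061·0.5) = 0.9700
C = 470·N(0.14) − 490·0.9700·N(-0.20) = 470·0.5557 − 490·0.9700·0.4207 = 261.1790 − 199.9587 = 61.2203

$61.22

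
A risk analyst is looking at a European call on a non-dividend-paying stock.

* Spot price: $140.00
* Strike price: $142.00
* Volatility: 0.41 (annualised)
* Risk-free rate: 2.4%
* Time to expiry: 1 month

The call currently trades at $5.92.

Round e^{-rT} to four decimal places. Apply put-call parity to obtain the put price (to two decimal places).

$7.64

exp(−rT) = exp(−0.024·0.08333) = 0.9980
Put-call parity: C − P = S − K·e^(−rT) = 140 − 142·0.9980 = 140 − 141.7160 = -1.7160
P = C − (C − P) = 5.92 − (-1.7160) = 7.6360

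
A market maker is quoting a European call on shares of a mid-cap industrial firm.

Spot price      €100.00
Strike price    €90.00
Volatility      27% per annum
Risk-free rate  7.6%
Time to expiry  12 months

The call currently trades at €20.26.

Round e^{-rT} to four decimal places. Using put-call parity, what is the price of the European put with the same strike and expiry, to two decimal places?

€3.67

exp(−rT) = exp(−0.076·1) = 0.9268
Put-call parity: C − P = S − K·e^(−rT) = 100 − 90·0.9268 = 100 − 83.4120 = 16.5880
P = C − (C − P) = 20.26 − (16.5880) = 3.6720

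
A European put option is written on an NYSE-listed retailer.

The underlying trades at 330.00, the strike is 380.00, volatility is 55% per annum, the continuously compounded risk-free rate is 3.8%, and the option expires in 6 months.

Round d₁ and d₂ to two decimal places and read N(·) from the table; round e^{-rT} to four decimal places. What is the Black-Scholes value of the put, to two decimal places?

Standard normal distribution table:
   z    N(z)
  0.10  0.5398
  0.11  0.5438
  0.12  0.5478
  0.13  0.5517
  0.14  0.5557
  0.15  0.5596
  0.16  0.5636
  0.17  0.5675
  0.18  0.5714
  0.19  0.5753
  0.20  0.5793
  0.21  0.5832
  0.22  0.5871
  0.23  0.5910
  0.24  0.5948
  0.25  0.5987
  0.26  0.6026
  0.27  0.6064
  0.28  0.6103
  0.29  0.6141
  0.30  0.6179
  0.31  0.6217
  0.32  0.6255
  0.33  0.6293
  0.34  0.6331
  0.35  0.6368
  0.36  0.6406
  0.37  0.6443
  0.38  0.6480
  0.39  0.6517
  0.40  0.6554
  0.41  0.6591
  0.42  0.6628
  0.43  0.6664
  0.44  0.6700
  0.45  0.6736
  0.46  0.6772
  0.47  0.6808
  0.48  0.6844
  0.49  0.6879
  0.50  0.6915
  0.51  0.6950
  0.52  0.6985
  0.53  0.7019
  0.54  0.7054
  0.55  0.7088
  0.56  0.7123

78.36

σ√T = 0.55·√0.5 = 0.3889
d₁ = [ln(330/380) + (0.038 + ½·0.55²)·0.5] / (σ√T) = (-0.1411 + 0.0946) / 0.3889 = -0.1194 ⇒ -0.12
d₂ = -0.1194 − 0.3889 = -0.5084 ⇒ -0.51
exp(−rT) = exp(−0.038·0.5) = 0.9812
P = 380·0.9812·N(0.51) − 330·N(0.12) = 380·0.9812·0.6950 − 330·0.5478 = 259.1349 − 180.7740 = 78.3609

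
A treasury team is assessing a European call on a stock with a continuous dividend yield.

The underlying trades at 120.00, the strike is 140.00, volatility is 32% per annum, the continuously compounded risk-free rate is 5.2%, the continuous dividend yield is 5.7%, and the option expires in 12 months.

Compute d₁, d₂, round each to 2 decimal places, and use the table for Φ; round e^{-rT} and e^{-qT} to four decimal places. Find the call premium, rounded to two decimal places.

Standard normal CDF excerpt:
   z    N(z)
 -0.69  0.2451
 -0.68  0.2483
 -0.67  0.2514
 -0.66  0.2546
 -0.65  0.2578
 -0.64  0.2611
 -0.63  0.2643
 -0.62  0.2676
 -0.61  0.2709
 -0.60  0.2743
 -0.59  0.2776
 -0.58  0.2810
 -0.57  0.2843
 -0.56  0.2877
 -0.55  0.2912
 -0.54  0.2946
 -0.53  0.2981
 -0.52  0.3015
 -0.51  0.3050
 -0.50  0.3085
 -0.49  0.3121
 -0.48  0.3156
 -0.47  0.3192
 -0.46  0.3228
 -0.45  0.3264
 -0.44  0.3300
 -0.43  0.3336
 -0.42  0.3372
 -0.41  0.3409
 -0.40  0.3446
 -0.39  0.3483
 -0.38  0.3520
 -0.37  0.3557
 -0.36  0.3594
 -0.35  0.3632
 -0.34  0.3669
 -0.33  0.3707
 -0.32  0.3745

σ√T = 0.32 × 1.0000 = 0.3200
ln(S/K) + (r − q + σ²/2)T = ln(120/140) + (0.052 − 0.057 + 0.32²/2)·1 = -0.1542 + 0.0462 = -0.1080
d₁ = -0.1080 / 0.3200 = -0.3373 ⇒ -0.34
d₂ = d₁ − σ√T = -0.3373 − 0.3200 = -0.6573 ⇒ -0.66
e^(−qT) = e^(−0.057·1) = 0.9446;  e^(−rT) = e^(−0.052·1) = 0.9493
N(d₁) = N(-0.34) = 0.3669;  N(d₂) = N(-0.66) = 0.2546
C = 120·0.9446·0.3669 − 140·0.9493·0.2546 = 41.5888 − 33.8368 = 7.7520

7.75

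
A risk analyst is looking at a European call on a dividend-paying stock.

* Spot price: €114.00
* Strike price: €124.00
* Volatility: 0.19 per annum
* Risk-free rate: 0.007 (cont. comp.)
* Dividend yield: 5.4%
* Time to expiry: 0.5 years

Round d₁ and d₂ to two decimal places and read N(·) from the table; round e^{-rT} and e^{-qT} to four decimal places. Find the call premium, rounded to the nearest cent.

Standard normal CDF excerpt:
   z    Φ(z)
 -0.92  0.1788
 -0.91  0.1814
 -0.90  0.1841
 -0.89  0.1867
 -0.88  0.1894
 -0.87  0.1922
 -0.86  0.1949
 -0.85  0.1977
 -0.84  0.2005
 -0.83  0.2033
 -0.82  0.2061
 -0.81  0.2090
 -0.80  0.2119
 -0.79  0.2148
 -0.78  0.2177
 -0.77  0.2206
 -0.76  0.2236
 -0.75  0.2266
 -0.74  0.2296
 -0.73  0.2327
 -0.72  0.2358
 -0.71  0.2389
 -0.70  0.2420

€2.07

σ√T = 0.19 × 0.7071 = 0.1344
d₁ = [ln(114/124) + (0.007 − 0.054 + 0.19²/2)·0.5] / 0.1344 = [-0.0841 − 0.0145] / 0.1344 = -0.7336 which rounds to -0.73
d₂ = d₁ − σ√T = -0.7336 − 0.1344 = -0.8679 which rounds to -0.87
e^(−qT) = e^(−0.054·0.5) = 0.9734;  e^(−rT) = e^(−0.007·0.5) = 0.9965
C = 114·0.9734·N(-0.73) − 124·0.9965·N(-0.87) = 114·0.9734·0.2327 − 124·0.9965·0.1922 = 25.8222 − 23.7494 = 2.0728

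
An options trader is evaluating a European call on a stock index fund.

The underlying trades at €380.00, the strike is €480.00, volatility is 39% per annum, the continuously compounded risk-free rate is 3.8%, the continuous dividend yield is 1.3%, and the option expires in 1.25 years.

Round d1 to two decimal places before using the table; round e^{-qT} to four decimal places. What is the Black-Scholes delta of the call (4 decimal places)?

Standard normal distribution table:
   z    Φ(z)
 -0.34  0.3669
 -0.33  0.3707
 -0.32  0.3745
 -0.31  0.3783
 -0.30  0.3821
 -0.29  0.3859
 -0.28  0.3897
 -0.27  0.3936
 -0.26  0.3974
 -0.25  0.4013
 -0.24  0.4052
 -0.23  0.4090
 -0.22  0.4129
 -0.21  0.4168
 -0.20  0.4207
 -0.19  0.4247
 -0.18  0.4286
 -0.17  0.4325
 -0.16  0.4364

T = 1.25;  σ√T = 0.4360
d₁ = [ln(380/480) + (0.038 − 0.013 + ½·0.39²)·1.25] / (σ√T) = (-0.2336 + 0.1263) / 0.4360 = -0.2461 ⇒ -0.25
N(d₁) = N(-0.25) = 0.4013
Δ_call = e^(−qT)·N(d₁) = 0.9839·0.4013 = 0.3948

0.3948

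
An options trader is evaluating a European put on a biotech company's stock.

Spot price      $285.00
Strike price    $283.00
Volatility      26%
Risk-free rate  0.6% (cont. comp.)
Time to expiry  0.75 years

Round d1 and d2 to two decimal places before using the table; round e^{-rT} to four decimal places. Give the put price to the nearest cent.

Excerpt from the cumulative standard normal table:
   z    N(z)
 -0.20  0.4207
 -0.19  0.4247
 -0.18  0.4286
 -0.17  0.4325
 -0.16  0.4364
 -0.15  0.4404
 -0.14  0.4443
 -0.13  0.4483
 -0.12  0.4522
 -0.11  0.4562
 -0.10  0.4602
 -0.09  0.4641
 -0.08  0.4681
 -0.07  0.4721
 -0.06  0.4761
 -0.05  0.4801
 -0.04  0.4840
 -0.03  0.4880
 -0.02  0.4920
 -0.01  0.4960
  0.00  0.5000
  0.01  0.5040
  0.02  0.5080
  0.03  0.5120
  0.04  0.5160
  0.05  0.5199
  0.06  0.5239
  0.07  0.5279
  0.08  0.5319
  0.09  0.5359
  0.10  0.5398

$23.22

σ√T = 0.26 × 0.8660 = 0.2252
d₁ = [ln(285/283) + (0.006 + 0.26²/2)·0.75] / 0.2252 = [0.0070 + 0.0299] / 0.2252 = 0.1638 ≈ 0.16
d₂ = d₁ − σ√T = 0.1638 − 0.2252 = -0.0613 ≈ -0.06
e^(−rT) = e^(−0.006·0.75) = 0.9955
N(−d₂) = N(0.06) = 0.5239;  N(−d₁) = N(-0.16) = 0.4364
P = 283·0.9955·0.5239 − 285·0.4364 = 147.5965 − 124.3740 = 23.2225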